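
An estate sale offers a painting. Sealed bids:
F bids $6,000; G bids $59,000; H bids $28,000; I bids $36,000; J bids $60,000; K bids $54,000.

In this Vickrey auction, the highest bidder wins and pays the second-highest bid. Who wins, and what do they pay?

Vickrey auction: the highest bidder wins and pays the second-highest bid.
Bids in order: 60,000 (J) > 59,000 (G) > 54,000 (K) > 36,000 (I) > 28,000 (H) > 6,000 (F)
J wins with the highest bid; price is set by the runner-up at $59,000.

J pays $59,000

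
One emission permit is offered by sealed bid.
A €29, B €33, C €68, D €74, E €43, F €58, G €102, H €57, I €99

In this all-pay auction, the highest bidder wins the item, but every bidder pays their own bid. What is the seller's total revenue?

Total revenue: €563

All-pay auction: the highest bidder wins the item, but every bidder pays their own bid.
Sorting bids: 102 (G) > 99 (I) > 74 (D) > 68 (C) > 58 (F) > 57 (H) > …
G wins with the top bid; all bids are sunk regardless.
Every bidder forfeits their bid regardless of winning.
Revenue = 29 + 33 + 68 + 74 + 43 + 58 + 102 + 57 + 99 = €563.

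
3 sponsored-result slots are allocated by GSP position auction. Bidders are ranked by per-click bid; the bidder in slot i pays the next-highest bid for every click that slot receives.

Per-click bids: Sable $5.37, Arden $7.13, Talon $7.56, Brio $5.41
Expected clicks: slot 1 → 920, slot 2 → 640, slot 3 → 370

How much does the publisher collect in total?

Total revenue: $12008.90

Ranked by bid: $7.56 (Talon) > $7.13 (Arden) > $5.41 (Brio) > $5.37 (Sable)
Slot 1: Talon pays $7.13 × 920 = $6559.60
Slot 2: Arden pays $5.41 × 640 = $3462.40
Slot 3: Brio pays $5.37 × 370 = $1986.90
Total = $12008.90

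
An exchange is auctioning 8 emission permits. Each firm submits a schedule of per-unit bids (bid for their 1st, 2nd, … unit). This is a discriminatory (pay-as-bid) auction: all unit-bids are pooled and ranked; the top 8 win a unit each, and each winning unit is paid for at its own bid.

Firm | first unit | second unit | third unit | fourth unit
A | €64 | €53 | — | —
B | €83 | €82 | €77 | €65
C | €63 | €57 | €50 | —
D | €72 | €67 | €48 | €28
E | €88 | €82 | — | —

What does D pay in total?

Merging the schedules and taking the best 8: 88 (E-1), 83 (B-1), 82 (B-2), 82 (E-2), 77 (B-3), 72 (D-1), 67 (D-2), 65 (B-4)
Next rejected bid: €64 (not a price — pay-as-bid).
D's winning unit-bids: 72 + 67 = €139.

D pays €139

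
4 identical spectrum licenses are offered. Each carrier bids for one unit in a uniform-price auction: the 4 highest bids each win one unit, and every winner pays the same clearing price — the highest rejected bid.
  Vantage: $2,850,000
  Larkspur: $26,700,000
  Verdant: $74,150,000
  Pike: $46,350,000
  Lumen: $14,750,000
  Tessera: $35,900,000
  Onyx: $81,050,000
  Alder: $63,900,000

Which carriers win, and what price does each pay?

Onyx, Verdant, Alder, Pike; each pays $35,900,000

Bids ranked high→low: 81,050,000 (Onyx), 74,150,000 (Verdant), 63,900,000 (Alder), 46,350,000 (Pike), 35,900,000 (Tessera), 26,700,000 (Larkspur), …
The 4 highest are Onyx, Verdant, Alder, Pike.
Highest unsuccessful bid: $35,900,000 → clearing price.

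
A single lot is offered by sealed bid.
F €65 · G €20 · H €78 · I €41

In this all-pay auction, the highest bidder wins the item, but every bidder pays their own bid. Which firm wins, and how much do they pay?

H pays €78

Sorting bids: 78 (H) > 65 (F) > 41 (I) > 20 (G)
H is highest and takes the item; every bidder forfeits their bid.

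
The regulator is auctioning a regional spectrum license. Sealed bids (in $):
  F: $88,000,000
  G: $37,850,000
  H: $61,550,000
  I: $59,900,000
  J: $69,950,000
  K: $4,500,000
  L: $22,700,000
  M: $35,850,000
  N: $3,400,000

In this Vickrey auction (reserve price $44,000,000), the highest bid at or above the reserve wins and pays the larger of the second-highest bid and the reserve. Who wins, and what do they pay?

Vickrey auction (reserve price $44,000,000): the highest bid at or above the reserve wins and pays the larger of the second-highest bid and the reserve.
Sorting bids: 88,000,000 (F) > 69,950,000 (J) > 61,550,000 (H) > 59,900,000 (I) > 37,850,000 (G) > 35,850,000 (M) > …
F has the top bid at or above the reserve ($88,000,000).
Second-highest bid $69,950,000 exceeds the reserve $44,000,000 → payment $69,950,000.

F pays $69,950,000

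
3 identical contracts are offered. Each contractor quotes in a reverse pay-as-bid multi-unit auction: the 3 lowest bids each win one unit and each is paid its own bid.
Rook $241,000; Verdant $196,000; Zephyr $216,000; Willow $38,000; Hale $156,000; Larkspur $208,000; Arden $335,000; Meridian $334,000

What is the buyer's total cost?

Ordering the bids: 38,000 (Willow), 156,000 (Hale), 196,000 (Verdant), 208,000 (Larkspur), 216,000 (Zephyr), …
The 3 lowest are Willow, Hale, Verdant.
Total cost = 38,000 + 156,000 + 196,000 = $390,000.

Total cost: $390,000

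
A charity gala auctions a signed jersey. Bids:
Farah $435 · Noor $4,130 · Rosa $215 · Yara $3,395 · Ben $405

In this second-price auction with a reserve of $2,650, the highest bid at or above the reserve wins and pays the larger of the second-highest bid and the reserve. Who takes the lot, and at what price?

Sorting bids: 4,130 (Noor) > 3,395 (Yara) > 435 (Farah) > 405 (Ben) > 215 (Rosa)
Noor has the top bid at or above the reserve ($4,130).
max(second-highest $3,395, reserve $2,650) = $3,395; the reserve does not bind.

Noor pays $3,395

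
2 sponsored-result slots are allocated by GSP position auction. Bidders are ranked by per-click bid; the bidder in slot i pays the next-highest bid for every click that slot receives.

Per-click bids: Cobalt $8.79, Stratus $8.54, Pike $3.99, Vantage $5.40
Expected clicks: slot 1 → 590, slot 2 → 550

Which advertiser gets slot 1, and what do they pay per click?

Cobalt; $8.54 per click

Ranked by bid: $8.79 (Cobalt) > $8.54 (Stratus) > $5.40 (Vantage) > …
Slot 1 goes to the first-ranked bidder, Cobalt, who pays the next bid down: $8.54/click.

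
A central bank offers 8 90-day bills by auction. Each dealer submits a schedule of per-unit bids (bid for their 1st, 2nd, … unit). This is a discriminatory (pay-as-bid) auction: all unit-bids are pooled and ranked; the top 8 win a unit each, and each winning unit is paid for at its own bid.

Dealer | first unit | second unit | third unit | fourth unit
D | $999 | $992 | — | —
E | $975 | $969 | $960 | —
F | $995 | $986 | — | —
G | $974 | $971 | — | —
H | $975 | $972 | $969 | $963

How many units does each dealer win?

D 2, E 1, F 2, G 1, H 2

Pooled unit-bids ranked (top 8): 999 (D-1), 995 (F-1), 992 (D-2), 986 (F-2), 975 (E-1), 975 (H-1), 974 (G-1), 972 (H-2)
Next rejected bid: $971 (not a price — pay-as-bid).
Allocation: D 2, E 1, F 2, G 1, H 2.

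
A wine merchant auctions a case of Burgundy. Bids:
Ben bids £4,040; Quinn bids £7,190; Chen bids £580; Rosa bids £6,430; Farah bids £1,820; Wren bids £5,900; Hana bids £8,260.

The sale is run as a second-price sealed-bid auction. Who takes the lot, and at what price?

Hana pays £7,190

Rule: the highest bidder wins and pays the second-highest bid.
Bids ranked: 8,260 (Hana) > 7,190 (Quinn) > 6,430 (Rosa) > 5,900 (Wren) > 4,040 (Ben) > 1,820 (Farah) > …
Second-price: Hana pays Quinn's bid of £7,190.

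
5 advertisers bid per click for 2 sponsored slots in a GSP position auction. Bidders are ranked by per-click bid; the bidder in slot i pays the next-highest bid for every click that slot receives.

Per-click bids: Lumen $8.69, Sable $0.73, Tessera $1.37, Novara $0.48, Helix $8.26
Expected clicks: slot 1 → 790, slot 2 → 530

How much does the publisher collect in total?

Sorting advertisers: $8.69 (Lumen) > $8.26 (Helix) > $1.37 (Tessera) > …
Slot 1: Lumen pays $8.26 × 790 = $6525.40
Slot 2: Helix pays $1.37 × 530 = $726.10
Total = $7251.50

Total revenue: $7251.50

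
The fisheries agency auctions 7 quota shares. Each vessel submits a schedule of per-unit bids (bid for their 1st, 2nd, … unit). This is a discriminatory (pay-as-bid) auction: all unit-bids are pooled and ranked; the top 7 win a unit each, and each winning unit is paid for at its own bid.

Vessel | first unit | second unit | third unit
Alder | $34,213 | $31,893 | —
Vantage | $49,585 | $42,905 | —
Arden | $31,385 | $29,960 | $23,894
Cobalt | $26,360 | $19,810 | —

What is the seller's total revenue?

Merging the schedules and taking the best 7: 49,585 (Vantage-1), 42,905 (Vantage-2), 34,213 (Alder-1), 31,893 (Alder-2), 31,385 (Arden-1), 29,960 (Arden-2), 26,360 (Cobalt-1)
Next rejected bid: $23,894 (not a price — pay-as-bid).
Each winning unit pays its own bid.
Revenue = 49,585 + 42,905 + 34,213 + 31,893 + 31,385 + 29,960 + 26,360 = $246,301.

Total revenue: $246,301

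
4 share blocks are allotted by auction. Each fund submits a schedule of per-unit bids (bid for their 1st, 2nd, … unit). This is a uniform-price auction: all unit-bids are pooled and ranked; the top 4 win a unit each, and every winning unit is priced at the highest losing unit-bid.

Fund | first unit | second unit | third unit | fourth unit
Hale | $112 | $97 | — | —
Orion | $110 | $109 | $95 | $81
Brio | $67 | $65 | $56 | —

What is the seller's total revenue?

Pooled unit-bids ranked (top 4): 112 (Hale-1), 110 (Orion-1), 109 (Orion-2), 97 (Hale-2)
The (k+1)-th unit-bid is $95.
Allocation: Hale 2, Orion 2. Every unit priced at $95.
Revenue = 4 × 95 = $380.

Total revenue: $380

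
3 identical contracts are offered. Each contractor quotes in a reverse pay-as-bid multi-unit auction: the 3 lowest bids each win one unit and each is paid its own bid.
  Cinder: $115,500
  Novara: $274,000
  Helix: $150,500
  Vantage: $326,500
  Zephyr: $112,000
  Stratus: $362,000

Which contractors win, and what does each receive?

Zephyr $112,000, Cinder $115,500, Helix $150,500

Ordering the bids: 112,000 (Zephyr), 115,500 (Cinder), 150,500 (Helix), 274,000 (Novara), 326,500 (Vantage), …
Lowest 3: Zephyr, Cinder, Helix.
Each winner is paid its own bid: Zephyr $112,000, Cinder $115,500, Helix $150,500.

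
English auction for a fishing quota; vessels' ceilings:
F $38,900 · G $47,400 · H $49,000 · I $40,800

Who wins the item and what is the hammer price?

H wins at $47,400

Sorting limits: 49,000 (H) > 47,400 (G) > 40,800 (I) > 38,900 (F)
Once the price passes $47,400, only H is left; the hammer falls at G's limit of $47,400.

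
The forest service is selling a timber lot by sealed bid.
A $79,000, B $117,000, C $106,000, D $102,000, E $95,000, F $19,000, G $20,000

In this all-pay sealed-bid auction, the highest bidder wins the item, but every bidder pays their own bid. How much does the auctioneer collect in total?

Total revenue: $538,000

Rule: the highest bidder wins the item, but every bidder pays their own bid.
Bids in order: 117,000 (B) > 106,000 (C) > 102,000 (D) > 95,000 (E) > 79,000 (A) > 20,000 (G) > …
B wins with the top bid; all bids are sunk regardless.
Every bidder forfeits their bid regardless of winning.
Revenue = 79,000 + 117,000 + 106,000 + 102,000 + 95,000 + 19,000 + 20,000 = $538,000.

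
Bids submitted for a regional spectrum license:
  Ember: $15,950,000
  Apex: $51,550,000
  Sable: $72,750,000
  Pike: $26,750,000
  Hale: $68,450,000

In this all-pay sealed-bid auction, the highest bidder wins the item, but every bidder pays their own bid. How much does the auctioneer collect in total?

Total revenue: $235,450,000

All-pay sealed-bid auction: the highest bidder wins the item, but every bidder pays their own bid.
Bids ranked: 72,750,000 (Sable) > 68,450,000 (Hale) > 51,550,000 (Apex) > 26,750,000 (Pike) > 15,950,000 (Ember)
Every bidder forfeits their bid regardless of winning.
Revenue = 15,950,000 + 51,550,000 + 72,750,000 + 26,750,000 + 68,450,000 = $235,450,000.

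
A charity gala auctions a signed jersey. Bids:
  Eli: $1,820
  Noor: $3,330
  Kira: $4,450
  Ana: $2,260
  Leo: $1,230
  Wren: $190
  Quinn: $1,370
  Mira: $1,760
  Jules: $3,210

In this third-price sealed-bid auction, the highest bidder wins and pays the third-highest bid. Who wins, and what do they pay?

Kira pays $3,210

Sorting bids: 4,450 (Kira) > 3,330 (Noor) > 3,210 (Jules) > 2,260 (Ana) > 1,820 (Eli) > 1,760 (Mira) > …
Kira is highest; pays the third-highest bid, $3,210.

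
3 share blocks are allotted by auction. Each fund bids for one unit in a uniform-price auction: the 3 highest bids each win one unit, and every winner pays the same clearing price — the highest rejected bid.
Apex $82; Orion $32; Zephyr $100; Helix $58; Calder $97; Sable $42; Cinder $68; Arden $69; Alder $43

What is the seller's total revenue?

Total revenue: $207

Sorting: 100 (Zephyr), 97 (Calder), 82 (Apex), 69 (Arden), 68 (Cinder), …
The 3 highest are Zephyr, Calder, Apex.
Clearing price = highest rejected bid = $69.
Total revenue = 3 × $69 = $207.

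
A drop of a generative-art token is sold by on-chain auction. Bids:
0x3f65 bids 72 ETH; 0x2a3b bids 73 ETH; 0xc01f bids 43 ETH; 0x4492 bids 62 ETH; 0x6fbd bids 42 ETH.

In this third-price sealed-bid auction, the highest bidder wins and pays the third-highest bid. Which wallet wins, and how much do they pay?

0x2a3b pays 62 ETH

Bids ranked: 73 (0x2a3b) > 72 (0x3f65) > 62 (0x4492) > 43 (0xc01f) > 42 (0x6fbd)
0x2a3b is highest; pays the third-highest bid, 62 ETH.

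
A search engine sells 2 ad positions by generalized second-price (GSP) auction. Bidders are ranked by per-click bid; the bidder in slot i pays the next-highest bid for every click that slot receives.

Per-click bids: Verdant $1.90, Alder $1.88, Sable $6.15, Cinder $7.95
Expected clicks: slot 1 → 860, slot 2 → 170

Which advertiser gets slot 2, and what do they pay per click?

Sable; $1.90 per click

Per-click bids in order: $7.95 (Cinder) > $6.15 (Sable) > $1.90 (Verdant) > …
Slot 2 goes to the second-ranked bidder, Sable, who pays the next bid down: $1.90/click.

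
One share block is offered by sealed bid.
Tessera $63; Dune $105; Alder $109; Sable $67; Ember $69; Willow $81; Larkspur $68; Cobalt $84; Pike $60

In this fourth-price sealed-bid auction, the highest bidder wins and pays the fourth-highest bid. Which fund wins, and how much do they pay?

Alder pays $81

Rule: the highest bidder wins and pays the fourth-highest bid.
Bids in order: 109 (Alder) > 105 (Dune) > 84 (Cobalt) > 81 (Willow) > 69 (Ember) > 68 (Larkspur) > …
Alder wins; payment is bid #4 in the ranking = $81.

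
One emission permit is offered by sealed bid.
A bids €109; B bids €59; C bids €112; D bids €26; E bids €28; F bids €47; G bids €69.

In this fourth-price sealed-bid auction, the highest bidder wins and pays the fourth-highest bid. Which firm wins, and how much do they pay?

Bids in order: 112 (C) > 109 (A) > 69 (G) > 59 (B) > 47 (F) > 28 (E) > …
C wins; payment is bid #4 in the ranking = €59.

C pays €59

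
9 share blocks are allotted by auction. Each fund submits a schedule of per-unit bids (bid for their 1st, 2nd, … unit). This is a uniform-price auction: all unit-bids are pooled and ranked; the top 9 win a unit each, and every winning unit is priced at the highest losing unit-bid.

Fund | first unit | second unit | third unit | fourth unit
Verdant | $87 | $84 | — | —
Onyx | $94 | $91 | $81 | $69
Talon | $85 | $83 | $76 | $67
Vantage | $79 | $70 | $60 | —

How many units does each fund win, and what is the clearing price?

Merging the schedules and taking the best 9: 94 (Onyx-1), 91 (Onyx-2), 87 (Verdant-1), 85 (Talon-1), 84 (Verdant-2), 83 (Talon-2), 81 (Onyx-3), 79 (Vantage-1), 76 (Talon-3)
First bid not allocated: $70.
Allocation: Onyx 3, Talon 3, Vantage 1, Verdant 2.

Onyx 3, Talon 3, Vantage 1, Verdant 2; clearing price $70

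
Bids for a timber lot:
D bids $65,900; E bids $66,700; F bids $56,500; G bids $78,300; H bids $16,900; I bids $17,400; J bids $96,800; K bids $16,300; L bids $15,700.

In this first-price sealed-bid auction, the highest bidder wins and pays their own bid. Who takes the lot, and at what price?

Rule: the highest bidder wins and pays their own bid.
Bids in order: 96,800 (J) > 78,300 (G) > 66,700 (E) > 65,900 (D) > 56,500 (F) > 17,400 (I) > …
First-price: J pays what they bid, $96,800.

J pays $96,800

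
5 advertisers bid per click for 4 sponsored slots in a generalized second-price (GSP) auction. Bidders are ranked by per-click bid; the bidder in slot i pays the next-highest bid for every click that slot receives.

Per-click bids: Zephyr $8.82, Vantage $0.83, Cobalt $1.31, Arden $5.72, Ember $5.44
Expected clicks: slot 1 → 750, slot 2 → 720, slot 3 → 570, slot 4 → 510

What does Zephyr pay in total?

Zephyr pays $4290.00

Ranked by bid: $8.82 (Zephyr) > $5.72 (Arden) > $5.44 (Ember) > $1.31 (Cobalt) > $0.83 (Vantage)
Zephyr holds slot 1 → pays next bid $5.72 × 750 clicks = $4290.00.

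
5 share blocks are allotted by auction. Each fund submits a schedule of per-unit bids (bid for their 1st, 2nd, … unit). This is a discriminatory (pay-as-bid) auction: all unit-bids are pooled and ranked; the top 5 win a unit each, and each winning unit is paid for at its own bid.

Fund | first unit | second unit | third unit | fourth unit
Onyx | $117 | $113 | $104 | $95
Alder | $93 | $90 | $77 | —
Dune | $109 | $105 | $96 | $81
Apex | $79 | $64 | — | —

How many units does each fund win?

Dune 2, Onyx 3

Merging the schedules and taking the best 5: 117 (Onyx-1), 113 (Onyx-2), 109 (Dune-1), 105 (Dune-2), 104 (Onyx-3)
Next rejected bid: $96 (not a price — pay-as-bid).
Allocation: Dune 2, Onyx 3.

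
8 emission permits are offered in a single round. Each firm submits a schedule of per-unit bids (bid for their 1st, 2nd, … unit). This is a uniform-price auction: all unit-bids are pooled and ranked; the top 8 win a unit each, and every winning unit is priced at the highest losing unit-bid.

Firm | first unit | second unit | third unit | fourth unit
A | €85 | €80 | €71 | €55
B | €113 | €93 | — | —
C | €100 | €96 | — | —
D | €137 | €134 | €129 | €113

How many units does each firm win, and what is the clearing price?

B 2, C 2, D 4; clearing price €85

Merging the schedules and taking the best 8: 137 (D-1), 134 (D-2), 129 (D-3), 113 (B-1), 113 (D-4), 100 (C-1), 96 (C-2), 93 (B-2)
The (k+1)-th unit-bid is €85.
Allocation: B 2, C 2, D 4.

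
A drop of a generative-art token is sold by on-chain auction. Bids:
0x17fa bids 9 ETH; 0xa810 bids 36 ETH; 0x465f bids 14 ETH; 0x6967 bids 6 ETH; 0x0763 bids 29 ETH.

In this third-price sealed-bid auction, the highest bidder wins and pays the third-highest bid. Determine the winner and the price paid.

Bids ranked: 36 (0xa810) > 29 (0x0763) > 14 (0x465f) > 9 (0x17fa) > 6 (0x6967)
0xa810 is highest; pays the third-highest bid, 14 ETH.

0xa810 pays 14 ETH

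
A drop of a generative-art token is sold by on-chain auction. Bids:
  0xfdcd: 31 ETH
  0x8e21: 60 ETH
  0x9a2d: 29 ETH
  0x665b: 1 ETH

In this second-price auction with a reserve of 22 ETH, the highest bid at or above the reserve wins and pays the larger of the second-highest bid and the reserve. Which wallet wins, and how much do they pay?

0x8e21 pays 31 ETH

Sorting bids: 60 (0x8e21) > 31 (0xfdcd) > 29 (0x9a2d) > 1 (0x665b)
Highest eligible bid: 0x8e21 at 60 ETH.
Second-highest bid 31 ETH exceeds the reserve 22 ETH → payment 31 ETH.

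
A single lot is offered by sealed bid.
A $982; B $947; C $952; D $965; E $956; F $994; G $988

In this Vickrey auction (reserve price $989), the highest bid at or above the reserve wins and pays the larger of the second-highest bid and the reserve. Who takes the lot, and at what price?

F pays $989

Rule: the highest bid at or above the reserve wins and pays the larger of the second-highest bid and the reserve.
Bids ranked: 994 (F) > 988 (G) > 982 (A) > 965 (D) > 956 (E) > 952 (C) > …
Highest eligible bid: F at $994.
Second-highest bid $988 is below the reserve $989, so the reserve binds → payment $989.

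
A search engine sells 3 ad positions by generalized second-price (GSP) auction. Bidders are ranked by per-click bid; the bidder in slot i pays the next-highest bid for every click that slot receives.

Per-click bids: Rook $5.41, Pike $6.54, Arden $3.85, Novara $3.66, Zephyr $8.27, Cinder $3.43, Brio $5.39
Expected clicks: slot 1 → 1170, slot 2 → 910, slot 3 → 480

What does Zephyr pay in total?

Sorting advertisers: $8.27 (Zephyr) > $6.54 (Pike) > $5.41 (Rook) > $5.39 (Brio) > …
Zephyr holds slot 1 → pays next bid $6.54 × 1170 clicks = $7651.80.

Zephyr pays $7651.80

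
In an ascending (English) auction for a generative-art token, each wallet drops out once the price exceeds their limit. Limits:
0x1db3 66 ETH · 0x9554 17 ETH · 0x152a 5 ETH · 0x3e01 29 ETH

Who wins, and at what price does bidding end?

0x1db3 wins at 29 ETH

Ascending (English) auction: the price rises until one bidder remains; the winner pays the price at which the last rival dropped out.
Limits ranked: 66 (0x1db3) > 29 (0x3e01) > 17 (0x9554) > 5 (0x152a)
0x3e01 is the last rival to drop out, at 29 ETH; 0x1db3 remains and wins at that price.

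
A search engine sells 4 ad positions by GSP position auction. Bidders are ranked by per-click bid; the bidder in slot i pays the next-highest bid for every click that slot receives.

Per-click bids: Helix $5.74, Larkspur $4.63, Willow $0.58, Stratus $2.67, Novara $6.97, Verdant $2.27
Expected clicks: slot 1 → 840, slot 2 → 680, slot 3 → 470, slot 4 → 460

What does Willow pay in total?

Per-click bids in order: $6.97 (Novara) > $5.74 (Helix) > $4.63 (Larkspur) > $2.67 (Stratus) > $2.27 (Verdant) > …
Willow ranks below slot 4 → no slot, pays nothing.

Willow pays $0.00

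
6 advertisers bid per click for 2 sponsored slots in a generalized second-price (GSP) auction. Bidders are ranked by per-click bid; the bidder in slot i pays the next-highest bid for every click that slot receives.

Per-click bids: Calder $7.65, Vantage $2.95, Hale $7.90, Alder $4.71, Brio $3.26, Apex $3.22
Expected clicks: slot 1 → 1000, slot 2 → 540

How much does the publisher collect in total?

Ranked by bid: $7.90 (Hale) > $7.65 (Calder) > $4.71 (Alder) > …
Slot 1: Hale pays $7.65 × 1000 = $7650.00
Slot 2: Calder pays $4.71 × 540 = $2543.40
Total = $10193.40

Total revenue: $10193.40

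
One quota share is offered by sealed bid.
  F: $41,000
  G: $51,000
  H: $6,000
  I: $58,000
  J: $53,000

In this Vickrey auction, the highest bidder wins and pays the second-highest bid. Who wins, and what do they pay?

Bids ranked: 58,000 (I) > 53,000 (J) > 51,000 (G) > 41,000 (F) > 6,000 (H)
Second-price: I pays J's bid of $53,000.

I pays $53,000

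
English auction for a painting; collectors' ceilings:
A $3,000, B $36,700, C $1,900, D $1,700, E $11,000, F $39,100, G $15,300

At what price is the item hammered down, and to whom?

F wins at $36,700

Open ascending-bid auction: the price rises until one bidder remains; the winner pays the price at which the last rival dropped out.
Limits ranked: 39,100 (F) > 36,700 (B) > 15,300 (G) > 11,000 (E) > 3,000 (A) > 1,900 (C) > …
Bidding ends when B exits at $36,700; F takes it.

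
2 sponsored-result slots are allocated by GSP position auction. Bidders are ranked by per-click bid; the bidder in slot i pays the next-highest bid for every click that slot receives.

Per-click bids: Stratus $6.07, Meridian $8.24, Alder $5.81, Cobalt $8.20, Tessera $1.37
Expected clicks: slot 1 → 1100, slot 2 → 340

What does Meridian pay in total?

Per-click bids in order: $8.24 (Meridian) > $8.20 (Cobalt) > $6.07 (Stratus) > …
Meridian holds slot 1 → pays next bid $8.20 × 1100 clicks = $9020.00.

Meridian pays $9020.00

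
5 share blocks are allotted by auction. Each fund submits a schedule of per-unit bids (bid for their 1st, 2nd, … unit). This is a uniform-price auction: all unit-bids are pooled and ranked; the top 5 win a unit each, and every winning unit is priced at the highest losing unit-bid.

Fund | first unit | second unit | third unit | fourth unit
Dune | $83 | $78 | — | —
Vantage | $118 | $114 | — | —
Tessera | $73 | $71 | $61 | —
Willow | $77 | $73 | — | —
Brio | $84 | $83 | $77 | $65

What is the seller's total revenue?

Merging the schedules and taking the best 5: 118 (Vantage-1), 114 (Vantage-2), 84 (Brio-1), 83 (Dune-1), 83 (Brio-2)
Highest rejected unit-bid = $78.
Allocation: Brio 2, Dune 1, Vantage 2. Every unit priced at $78.
Revenue = 5 × 78 = $390.

Total revenue: $390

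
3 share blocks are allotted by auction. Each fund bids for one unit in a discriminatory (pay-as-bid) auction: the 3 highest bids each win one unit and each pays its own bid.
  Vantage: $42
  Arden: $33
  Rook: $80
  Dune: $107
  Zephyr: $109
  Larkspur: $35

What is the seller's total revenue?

Sorting: 109 (Zephyr), 107 (Dune), 80 (Rook), 42 (Vantage), 35 (Larkspur), …
Top 3: Zephyr, Dune, Rook.
Total revenue = 109 + 107 + 80 = $296.

Total revenue: $296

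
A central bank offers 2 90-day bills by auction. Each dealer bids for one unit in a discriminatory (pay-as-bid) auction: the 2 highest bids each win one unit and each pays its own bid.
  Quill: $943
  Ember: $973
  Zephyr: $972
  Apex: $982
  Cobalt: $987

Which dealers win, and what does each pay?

Cobalt $987, Apex $982

Sorting: 987 (Cobalt), 982 (Apex), 973 (Ember), 972 (Zephyr), …
Winners (2 units): Cobalt, Apex.
Each winner pays its own bid: Cobalt $987, Apex $982.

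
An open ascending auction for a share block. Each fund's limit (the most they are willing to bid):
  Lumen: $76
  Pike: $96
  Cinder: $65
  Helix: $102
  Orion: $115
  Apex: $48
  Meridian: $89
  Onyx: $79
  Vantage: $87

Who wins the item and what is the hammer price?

Rule: the price rises until one bidder remains; the winner pays the price at which the last rival dropped out.
Sorting limits: 115 (Orion) > 102 (Helix) > 96 (Pike) > 89 (Meridian) > 87 (Vantage) > 79 (Onyx) > …
Bidding ends when Helix exits at $102; Orion takes it.

Orion wins at $102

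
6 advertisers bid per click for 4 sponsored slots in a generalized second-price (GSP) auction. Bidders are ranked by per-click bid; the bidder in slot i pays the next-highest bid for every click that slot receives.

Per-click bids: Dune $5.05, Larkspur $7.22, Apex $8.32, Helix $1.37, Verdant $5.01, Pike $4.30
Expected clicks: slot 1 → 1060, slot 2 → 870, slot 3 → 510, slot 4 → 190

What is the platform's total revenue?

Sorting advertisers: $8.32 (Apex) > $7.22 (Larkspur) > $5.05 (Dune) > $5.01 (Verdant) > $4.30 (Pike) > …
Slot 1: Apex pays $7.22 × 1060 = $7653.20
Slot 2: Larkspur pays $5.05 × 870 = $4393.50
Slot 3: Dune pays $5.01 × 510 = $2555.10
Slot 4: Verdant pays $4.30 × 190 = $817.00
Total = $15418.80

Total revenue: $15418.80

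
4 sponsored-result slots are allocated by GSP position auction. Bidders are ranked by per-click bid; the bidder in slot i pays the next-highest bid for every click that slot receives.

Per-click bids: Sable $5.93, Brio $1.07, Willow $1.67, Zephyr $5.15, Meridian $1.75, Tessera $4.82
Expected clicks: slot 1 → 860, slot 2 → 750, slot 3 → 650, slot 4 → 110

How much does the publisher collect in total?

Total revenue: $9365.20

Ranked by bid: $5.93 (Sable) > $5.15 (Zephyr) > $4.82 (Tessera) > $1.75 (Meridian) > $1.67 (Willow) > …
Slot 1: Sable pays $5.15 × 860 = $4429.00
Slot 2: Zephyr pays $4.82 × 750 = $3615.00
Slot 3: Tessera pays $1.75 × 650 = $1137.50
Slot 4: Meridian pays $1.67 × 110 = $183.70
Total = $9365.20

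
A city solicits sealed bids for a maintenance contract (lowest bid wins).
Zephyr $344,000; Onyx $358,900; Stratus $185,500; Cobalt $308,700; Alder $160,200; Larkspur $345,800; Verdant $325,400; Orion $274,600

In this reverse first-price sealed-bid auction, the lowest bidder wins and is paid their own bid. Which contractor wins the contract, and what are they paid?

Bids in order: 160,200 (Alder) < 185,500 (Stratus) < 274,600 (Orion) < 308,700 (Cobalt) < 325,400 (Verdant) < 344,000 (Zephyr) < …
Alder is lowest → is paid own bid, $160,200.

Alder is paid $160,200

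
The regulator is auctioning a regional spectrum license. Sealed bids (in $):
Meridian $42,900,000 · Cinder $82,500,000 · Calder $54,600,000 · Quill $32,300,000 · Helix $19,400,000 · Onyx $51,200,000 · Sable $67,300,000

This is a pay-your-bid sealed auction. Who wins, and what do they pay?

Bids ranked: 82,500,000 (Cinder) > 67,300,000 (Sable) > 54,600,000 (Calder) > 51,200,000 (Onyx) > 42,900,000 (Meridian) > 32,300,000 (Quill) > …
Cinder has the highest bid and pays exactly that: $82,500,000.

Cinder pays $82,500,000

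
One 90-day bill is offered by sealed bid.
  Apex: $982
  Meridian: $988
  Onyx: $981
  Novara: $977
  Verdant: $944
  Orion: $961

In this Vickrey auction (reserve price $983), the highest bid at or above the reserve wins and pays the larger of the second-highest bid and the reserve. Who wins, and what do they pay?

Meridian pays $983

Sorting bids: 988 (Meridian) > 982 (Apex) > 981 (Onyx) > 977 (Novara) > 961 (Orion) > 944 (Verdant)
Meridian has the top bid at or above the reserve ($988).
Second-highest bid $982 is below the reserve $983, so the reserve binds → payment $983.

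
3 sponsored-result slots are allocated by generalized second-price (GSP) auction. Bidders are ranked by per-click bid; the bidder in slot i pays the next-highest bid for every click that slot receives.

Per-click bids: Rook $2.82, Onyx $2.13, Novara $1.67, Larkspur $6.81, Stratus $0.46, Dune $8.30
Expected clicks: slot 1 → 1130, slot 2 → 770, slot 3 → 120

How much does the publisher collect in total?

Total revenue: $10122.30

Sorting advertisers: $8.30 (Dune) > $6.81 (Larkspur) > $2.82 (Rook) > $2.13 (Onyx) > …
Slot 1: Dune pays $6.81 × 1130 = $7695.30
Slot 2: Larkspur pays $2.82 × 770 = $2171.40
Slot 3: Rook pays $2.13 × 120 = $255.60
Total = $10122.30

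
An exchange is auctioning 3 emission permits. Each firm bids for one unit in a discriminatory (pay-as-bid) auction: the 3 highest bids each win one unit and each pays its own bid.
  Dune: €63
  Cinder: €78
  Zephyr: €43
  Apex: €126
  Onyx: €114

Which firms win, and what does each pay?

Apex €126, Onyx €114, Cinder €78

Sorting: 126 (Apex), 114 (Onyx), 78 (Cinder), 63 (Dune), 43 (Zephyr)
Winners (3 units): Apex, Onyx, Cinder.
Each winner pays its own bid: Apex €126, Onyx €114, Cinder €78.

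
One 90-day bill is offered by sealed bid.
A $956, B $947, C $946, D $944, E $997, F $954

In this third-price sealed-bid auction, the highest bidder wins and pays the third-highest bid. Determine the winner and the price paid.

Bids ranked: 997 (E) > 956 (A) > 954 (F) > 947 (B) > 946 (C) > 944 (D)
E is highest; pays the third-highest bid, $954.

E pays $954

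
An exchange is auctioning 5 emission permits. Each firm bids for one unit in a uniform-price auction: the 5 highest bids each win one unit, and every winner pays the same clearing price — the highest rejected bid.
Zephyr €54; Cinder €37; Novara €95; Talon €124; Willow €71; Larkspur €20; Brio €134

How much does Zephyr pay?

Ordering the bids: 134 (Brio), 124 (Talon), 95 (Novara), 71 (Willow), 54 (Zephyr), 37 (Cinder), 20 (Larkspur)
Winners (5 units): Brio, Talon, Novara, Willow, Zephyr.
Highest unsuccessful bid: €37 → clearing price.
Zephyr wins → pays €37.

Zephyr pays €37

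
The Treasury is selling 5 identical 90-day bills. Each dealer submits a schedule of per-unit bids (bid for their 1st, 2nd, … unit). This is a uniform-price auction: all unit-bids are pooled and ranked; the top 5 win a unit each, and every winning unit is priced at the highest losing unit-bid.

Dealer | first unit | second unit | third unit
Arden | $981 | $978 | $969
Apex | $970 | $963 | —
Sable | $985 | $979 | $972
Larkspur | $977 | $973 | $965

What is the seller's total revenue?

Merging the schedules and taking the best 5: 985 (Sable-1), 981 (Arden-1), 979 (Sable-2), 978 (Arden-2), 977 (Larkspur-1)
First bid not allocated: $973.
Allocation: Arden 2, Larkspur 1, Sable 2. Every unit priced at $973.
Revenue = 5 × 973 = $4,865.

Total revenue: $4,865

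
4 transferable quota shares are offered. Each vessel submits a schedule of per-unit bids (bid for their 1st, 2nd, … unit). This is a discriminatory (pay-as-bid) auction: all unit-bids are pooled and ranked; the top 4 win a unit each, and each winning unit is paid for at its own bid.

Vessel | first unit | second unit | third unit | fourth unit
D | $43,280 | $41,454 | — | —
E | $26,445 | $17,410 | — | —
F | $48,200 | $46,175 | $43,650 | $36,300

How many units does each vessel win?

Merging the schedules and taking the best 4: 48,200 (F-1), 46,175 (F-2), 43,650 (F-3), 43,280 (D-1)
Next rejected bid: $41,454 (not a price — pay-as-bid).
Allocation: D 1, F 3.

D 1, F 3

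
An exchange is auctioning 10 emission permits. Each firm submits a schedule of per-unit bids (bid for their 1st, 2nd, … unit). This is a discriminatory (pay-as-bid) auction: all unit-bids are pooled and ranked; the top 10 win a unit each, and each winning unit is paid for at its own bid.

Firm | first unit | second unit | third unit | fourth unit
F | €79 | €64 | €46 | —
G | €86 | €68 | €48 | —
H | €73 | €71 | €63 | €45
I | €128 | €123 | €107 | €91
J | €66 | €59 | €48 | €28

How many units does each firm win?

F 1, G 2, H 2, I 4, J 1

All unit-bids, highest first — top 10: 128 (I-1), 123 (I-2), 107 (I-3), 91 (I-4), 86 (G-1), 79 (F-1), 73 (H-1), 71 (H-2), 68 (G-2), 66 (J-1)
Next rejected bid: €64 (not a price — pay-as-bid).
Allocation: F 1, G 2, H 2, I 4, J 1.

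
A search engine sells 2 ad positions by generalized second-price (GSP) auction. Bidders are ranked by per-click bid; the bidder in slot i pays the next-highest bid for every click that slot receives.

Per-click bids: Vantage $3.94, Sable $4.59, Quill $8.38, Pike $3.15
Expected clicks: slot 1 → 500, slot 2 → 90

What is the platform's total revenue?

Sorting advertisers: $8.38 (Quill) > $4.59 (Sable) > $3.94 (Vantage) > …
Slot 1: Quill pays $4.59 × 500 = $2295.00
Slot 2: Sable pays $3.94 × 90 = $354.60
Total = $2649.60

Total revenue: $2649.60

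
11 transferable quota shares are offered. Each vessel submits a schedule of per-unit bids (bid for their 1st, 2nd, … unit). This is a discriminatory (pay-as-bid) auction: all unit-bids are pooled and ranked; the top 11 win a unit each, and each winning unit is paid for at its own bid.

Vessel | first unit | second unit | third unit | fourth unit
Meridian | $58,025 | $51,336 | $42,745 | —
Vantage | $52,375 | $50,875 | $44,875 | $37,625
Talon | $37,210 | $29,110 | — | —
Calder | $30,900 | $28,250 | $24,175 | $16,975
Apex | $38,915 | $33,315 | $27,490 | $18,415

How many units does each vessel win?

Apex 2, Calder 1, Meridian 3, Talon 1, Vantage 4

All unit-bids, highest first — top 11: 58,025 (Meridian-1), 52,375 (Vantage-1), 51,336 (Meridian-2), 50,875 (Vantage-2), 44,875 (Vantage-3), 42,745 (Meridian-3), 38,915 (Apex-1), 37,625 (Vantage-4), 37,210 (Talon-1), 33,315 (Apex-2), 30,900 (Calder-1)
Next rejected bid: $29,110 (not a price — pay-as-bid).
Allocation: Apex 2, Calder 1, Meridian 3, Talon 1, Vantage 4.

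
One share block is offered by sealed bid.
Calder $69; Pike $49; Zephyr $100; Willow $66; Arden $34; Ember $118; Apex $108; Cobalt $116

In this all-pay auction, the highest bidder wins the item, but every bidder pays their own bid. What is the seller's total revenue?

Total revenue: $660

Bids ranked: 118 (Ember) > 116 (Cobalt) > 108 (Apex) > 100 (Zephyr) > 69 (Calder) > 66 (Willow) > …
Ember wins with the top bid; all bids are sunk regardless.
Every bidder forfeits their bid regardless of winning.
Revenue = 69 + 49 + 100 + 66 + 34 + 118 + 108 + 116 = $660.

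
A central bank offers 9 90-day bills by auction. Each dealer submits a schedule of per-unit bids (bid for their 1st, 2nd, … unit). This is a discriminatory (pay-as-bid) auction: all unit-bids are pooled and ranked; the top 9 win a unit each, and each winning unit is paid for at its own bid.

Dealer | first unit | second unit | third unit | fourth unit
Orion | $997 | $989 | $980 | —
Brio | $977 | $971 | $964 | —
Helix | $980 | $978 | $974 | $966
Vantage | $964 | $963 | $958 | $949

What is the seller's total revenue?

Total revenue: $8,812

Merging the schedules and taking the best 9: 997 (Orion-1), 989 (Orion-2), 980 (Orion-3), 980 (Helix-1), 978 (Helix-2), 977 (Brio-1), 974 (Helix-3), 971 (Brio-2), 966 (Helix-4)
Next rejected bid: $964 (not a price — pay-as-bid).
Each winning unit pays its own bid.
Revenue = 997 + 989 + 980 + 980 + 978 + 977 + 974 + 971 + 966 = $8,812.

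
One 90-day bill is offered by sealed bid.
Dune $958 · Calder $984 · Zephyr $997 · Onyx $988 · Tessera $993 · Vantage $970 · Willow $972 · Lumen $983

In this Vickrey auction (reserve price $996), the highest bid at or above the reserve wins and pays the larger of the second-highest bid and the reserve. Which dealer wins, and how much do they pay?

Bids in order: 997 (Zephyr) > 993 (Tessera) > 988 (Onyx) > 984 (Calder) > 983 (Lumen) > 972 (Willow) > …
Zephyr has the top bid at or above the reserve ($997).
max(second-highest $993, reserve $996) = $996.

Zephyr pays $996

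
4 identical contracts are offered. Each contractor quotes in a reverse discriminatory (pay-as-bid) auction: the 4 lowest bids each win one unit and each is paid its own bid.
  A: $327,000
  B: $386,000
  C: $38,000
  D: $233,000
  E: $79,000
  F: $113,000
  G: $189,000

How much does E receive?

Ordering the bids: 38,000 (C), 79,000 (E), 113,000 (F), 189,000 (G), 233,000 (D), 327,000 (A), …
The 4 lowest are C, E, F, G.
E wins → own bid $79,000.

E is paid $79,000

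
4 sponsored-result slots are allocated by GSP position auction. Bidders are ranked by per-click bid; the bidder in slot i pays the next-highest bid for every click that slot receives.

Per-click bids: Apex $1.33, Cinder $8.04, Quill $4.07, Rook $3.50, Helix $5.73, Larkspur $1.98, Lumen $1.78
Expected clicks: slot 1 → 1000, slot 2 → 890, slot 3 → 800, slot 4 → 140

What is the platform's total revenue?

Per-click bids in order: $8.04 (Cinder) > $5.73 (Helix) > $4.07 (Quill) > $3.50 (Rook) > $1.98 (Larkspur) > …
Slot 1: Cinder pays $5.73 × 1000 = $5730.00
Slot 2: Helix pays $4.07 × 890 = $3622.30
Slot 3: Quill pays $3.50 × 800 = $2800.00
Slot 4: Rook pays $1.98 × 140 = $277.20
Total = $12429.50

Total revenue: $12429.50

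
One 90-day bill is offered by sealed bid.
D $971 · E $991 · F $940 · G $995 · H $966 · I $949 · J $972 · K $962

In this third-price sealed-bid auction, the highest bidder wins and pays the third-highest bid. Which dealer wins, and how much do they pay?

Bids in order: 995 (G) > 991 (E) > 972 (J) > 971 (D) > 966 (H) > 962 (K) > …
G wins; payment is bid #3 in the ranking = $972.

G pays $972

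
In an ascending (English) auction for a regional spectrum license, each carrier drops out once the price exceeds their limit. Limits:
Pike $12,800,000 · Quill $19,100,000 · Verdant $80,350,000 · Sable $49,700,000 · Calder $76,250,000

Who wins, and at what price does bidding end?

Limits ranked: 80,350,000 (Verdant) > 76,250,000 (Calder) > 49,700,000 (Sable) > 19,100,000 (Quill) > 12,800,000 (Pike)
Bidding ends when Calder exits at $76,250,000; Verdant takes it.

Verdant wins at $76,250,000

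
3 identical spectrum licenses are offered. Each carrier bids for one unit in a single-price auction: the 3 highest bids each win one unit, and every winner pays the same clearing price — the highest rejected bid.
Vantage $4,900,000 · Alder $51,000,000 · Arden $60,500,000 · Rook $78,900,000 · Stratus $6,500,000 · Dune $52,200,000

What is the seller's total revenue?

Sorting: 78,900,000 (Rook), 60,500,000 (Arden), 52,200,000 (Dune), 51,000,000 (Alder), 6,500,000 (Stratus), …
Top 3: Rook, Arden, Dune.
First losing bid is Alder's $51,000,000, which sets the uniform price.
Total revenue = 3 × $51,000,000 = $153,000,000.

Total revenue: $153,000,000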